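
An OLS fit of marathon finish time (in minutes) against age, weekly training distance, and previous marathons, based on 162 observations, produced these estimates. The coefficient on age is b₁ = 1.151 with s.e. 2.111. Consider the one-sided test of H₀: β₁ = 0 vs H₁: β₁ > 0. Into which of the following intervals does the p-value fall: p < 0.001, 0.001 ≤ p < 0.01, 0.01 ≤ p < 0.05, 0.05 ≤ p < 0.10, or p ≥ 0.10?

t = 1.151 / 2.111 = 0.545.
df = n − k − 1 = 162 − 3 − 1 = 158.
One-sided p = P(T_{158} > t) ≈ 0.2932.
So p ≥ 0.10.

p ≥ 0.10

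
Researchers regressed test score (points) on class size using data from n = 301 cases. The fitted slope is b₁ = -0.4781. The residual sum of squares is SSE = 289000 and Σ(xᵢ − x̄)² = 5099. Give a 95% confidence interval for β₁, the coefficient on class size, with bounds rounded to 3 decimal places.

(-1.335, 0.379)

MSE = SSE/(n − 2) = 289000/299 = 966.555.
SE(b₁) = √(MSE/Sₓₓ) = √(966.555/5099) = 0.435382.
df = n − 2 = 299.
t* = t_{0.025, 299} = 1.96793.
Margin = t* × SE = 1.96793 × 0.435382 = 0.85680.
CI: -0.4781 ± 0.85680 → (-1.335, 0.379).
With 95% confidence, each one-unit increase in class size is associated with a change of between -1.335 and 0.379 points in test score.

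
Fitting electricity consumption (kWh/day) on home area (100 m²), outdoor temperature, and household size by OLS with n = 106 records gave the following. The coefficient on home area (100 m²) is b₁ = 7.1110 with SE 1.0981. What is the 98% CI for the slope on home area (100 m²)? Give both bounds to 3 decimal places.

df = n − k − 1 = 106 − 3 − 1 = 102.
t* = t_{0.01, 102} = 2.363464.
Margin = t* × SE = 2.363464 × 1.0981 = 2.59532.
CI: 7.1110 ± 2.59532 → (4.516, 9.706).
With 98% confidence, each one-unit increase in home area (100 m²) is associated with a change of between 4.516 and 9.706 kWh/day in electricity consumption, holding the other predictors fixed.

(4.516, 9.706)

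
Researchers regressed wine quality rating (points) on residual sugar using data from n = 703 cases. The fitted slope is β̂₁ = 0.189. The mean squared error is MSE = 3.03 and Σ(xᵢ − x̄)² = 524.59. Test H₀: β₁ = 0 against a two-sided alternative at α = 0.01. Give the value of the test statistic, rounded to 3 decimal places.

SE(β̂₁) = √(MSE/Sₓₓ) = √(3.03/524.59) = 0.0759996.
t = 0.189 / 0.0759996 = 2.487.
df = n − 2 = 701.
Two-sided p ≈ 0.0131, which is ≥ 0.01, so fail to reject H₀.
The data do not give significant evidence of an association between residual sugar and wine quality rating.

t = 2.487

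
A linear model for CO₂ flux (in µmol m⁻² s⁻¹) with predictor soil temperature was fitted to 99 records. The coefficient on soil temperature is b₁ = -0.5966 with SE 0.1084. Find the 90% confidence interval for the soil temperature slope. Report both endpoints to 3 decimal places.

df = n − 2 = 99 − 2 = 97.
t* = t_{0.05, 97} = 1.660715.
Margin = t* × SE = 1.660715 × 0.1084 = 0.18002.
CI: -0.5966 ± 0.18002 → (-0.777, -0.417).
With 90% confidence, each one-unit increase in soil temperature is associated with a change of between -0.777 and -0.417 µmol m⁻² s⁻¹ in CO₂ flux.

(-0.777, -0.417)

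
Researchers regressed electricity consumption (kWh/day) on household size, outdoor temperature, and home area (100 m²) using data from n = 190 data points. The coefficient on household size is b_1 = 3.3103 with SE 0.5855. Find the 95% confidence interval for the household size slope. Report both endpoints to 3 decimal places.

(2.155, 4.465)

df = n − k − 1 = 190 − 3 − 1 = 186.
t* = t_{0.025, 186} = 1.9728.
Margin = t* × SE = 1.9728 × 0.5855 = 1.15507.
CI: 3.3103 ± 1.15507 → (2.155, 4.465).
With 95% confidence, each one-unit increase in household size is associated with a change of between 2.155 and 4.465 kWh/day in electricity consumption, holding the other predictors fixed.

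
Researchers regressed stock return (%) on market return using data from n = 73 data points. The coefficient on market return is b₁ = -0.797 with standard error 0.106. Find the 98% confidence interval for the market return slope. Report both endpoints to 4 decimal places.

(-1.0493, -0.5447)

df = n − 2 = 73 − 2 = 71.
t* = t_{0.01, 71} = 2.380024.
Margin = t* × SE = 2.380024 × 0.106 = 0.252283.
CI: -0.797 ± 0.252283 → (-1.0493, -0.5447).
With 98% confidence, each one-unit increase in market return is associated with a change of between -1.0493 and -0.5447 % in stock return.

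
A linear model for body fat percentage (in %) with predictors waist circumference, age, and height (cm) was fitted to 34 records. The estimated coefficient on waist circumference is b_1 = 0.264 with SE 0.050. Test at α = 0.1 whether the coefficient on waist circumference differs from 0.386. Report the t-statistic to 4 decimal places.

H₀: β₁ = 0.386 vs H₁: β₁ ≠ 0.386.
t = (b_1 − β₁⁰)/SE = (0.264 − 0.386) / 0.050 = -2.4400.
df = n − k − 1 = 34 − 3 − 1 = 30.
Two-sided p ≈ 0.0208, which is < 0.1, so reject H₀.
There is evidence that the true slope on waist circumference differs from 0.386 % per unit, holding the other predictors fixed.

t = -2.4400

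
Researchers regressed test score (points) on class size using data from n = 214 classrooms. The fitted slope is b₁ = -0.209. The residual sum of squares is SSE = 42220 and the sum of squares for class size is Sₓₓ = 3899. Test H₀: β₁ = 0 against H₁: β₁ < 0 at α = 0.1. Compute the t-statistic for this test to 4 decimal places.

t = -0.9248

MSE = SSE/(n − 2) = 42220/212 = 199.151.
SE(b₁) = √(MSE/Sₓₓ) = √(199.151/3899) = 0.226003.
t = -0.209 / 0.226003 = -0.9248.
df = n − 2 = 212.
One-sided p ≈ 0.1781, which is ≥ 0.1, so fail to reject H₀.
The data do not give significant evidence that the true slope on class size is negative.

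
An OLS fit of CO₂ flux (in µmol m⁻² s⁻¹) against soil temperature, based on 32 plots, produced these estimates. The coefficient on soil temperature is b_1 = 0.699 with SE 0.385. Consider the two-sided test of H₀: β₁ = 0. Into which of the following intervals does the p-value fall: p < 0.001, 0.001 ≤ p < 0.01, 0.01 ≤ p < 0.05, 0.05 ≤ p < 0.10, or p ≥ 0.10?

t = 0.699 / 0.385 = 1.816.
df = n − 2 = 32 − 2 = 30.
Two-sided p = 2·P(T_{30} > |t|) ≈ 0.0794.
So 0.05 ≤ p < 0.10.

0.05 ≤ p < 0.10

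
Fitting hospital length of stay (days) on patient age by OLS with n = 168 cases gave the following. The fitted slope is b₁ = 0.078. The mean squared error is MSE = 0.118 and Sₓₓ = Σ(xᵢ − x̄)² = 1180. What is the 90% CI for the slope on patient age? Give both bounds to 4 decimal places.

SE(b₁) = √(MSE/Sₓₓ) = √(0.118/1180) = 0.01.
df = n − 2 = 166.
t* = t_{0.05, 166} = 1.654085.
Margin = t* × SE = 1.654085 × 0.01 = 0.016541.
CI: 0.078 ± 0.016541 → (0.0615, 0.0945).
With 90% confidence, each one-unit increase in patient age is associated with a change of between 0.0615 and 0.0945 days in hospital length of stay.

(0.0615, 0.0945)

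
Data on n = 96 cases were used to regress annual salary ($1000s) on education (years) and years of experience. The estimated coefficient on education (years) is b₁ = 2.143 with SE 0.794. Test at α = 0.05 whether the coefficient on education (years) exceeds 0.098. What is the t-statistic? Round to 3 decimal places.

H₀: β₁ = 0.098 vs H₁: β₁ > 0.098.
t = (b₁ − β₁⁰)/SE = (2.143 − 0.098) / 0.794 = 2.576.
df = n − k − 1 = 96 − 2 − 1 = 93.
One-sided p ≈ 0.0058, which is < 0.05, so reject H₀.
There is evidence that the true slope on education (years) exceeds 0.098 $1000s per unit, holding the other predictors fixed.

t = 2.576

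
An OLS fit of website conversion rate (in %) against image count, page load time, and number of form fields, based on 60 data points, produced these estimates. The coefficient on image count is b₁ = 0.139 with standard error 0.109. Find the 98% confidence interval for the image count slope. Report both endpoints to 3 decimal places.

(-0.122, 0.400)

df = n − k − 1 = 60 − 3 − 1 = 56.
t* = t_{0.01, 56} = 2.394801.
Margin = t* × SE = 2.394801 × 0.109 = 0.26103.
CI: 0.139 ± 0.26103 → (-0.122, 0.400).
With 98% confidence, each one-unit increase in image count is associated with a change of between -0.122 and 0.400 % in website conversion rate, holding the other predictors fixed.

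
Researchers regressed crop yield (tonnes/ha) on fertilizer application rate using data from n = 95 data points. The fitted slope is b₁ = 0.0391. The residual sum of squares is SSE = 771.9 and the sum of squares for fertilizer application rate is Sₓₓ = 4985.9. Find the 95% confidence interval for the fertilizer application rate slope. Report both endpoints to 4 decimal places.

(-0.0419, 0.1201)

MSE = SSE/(n − 2) = 771.9/93 = 8.3.
SE(b₁) = √(MSE/Sₓₓ) = √(8.3/4985.9) = 0.0408007.
df = n − 2 = 93.
t* = t_{0.025, 93} = 1.985802.
Margin = t* × SE = 1.985802 × 0.0408007 = 0.081022.
CI: 0.0391 ± 0.081022 → (-0.0419, 0.1201).
With 95% confidence, each one-unit increase in fertilizer application rate is associated with a change of between -0.0419 and 0.1201 tonnes/ha in crop yield.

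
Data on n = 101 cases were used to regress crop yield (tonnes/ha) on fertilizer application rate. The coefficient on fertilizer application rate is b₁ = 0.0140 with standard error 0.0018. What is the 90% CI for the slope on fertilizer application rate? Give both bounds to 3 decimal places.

(0.011, 0.017)

df = n − 2 = 101 − 2 = 99.
t* = t_{0.05, 99} = 1.660391.
Margin = t* × SE = 1.660391 × 0.0018 = 0.00299.
CI: 0.0140 ± 0.00299 → (0.011, 0.017).
With 90% confidence, each one-unit increase in fertilizer application rate is associated with a change of between 0.011 and 0.017 tonnes/ha in crop yield.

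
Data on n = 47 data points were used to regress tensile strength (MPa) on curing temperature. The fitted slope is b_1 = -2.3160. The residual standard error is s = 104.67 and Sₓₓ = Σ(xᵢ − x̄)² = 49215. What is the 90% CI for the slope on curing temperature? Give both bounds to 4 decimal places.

(-3.1084, -1.5236)

SE(b_1) = s/√Sₓₓ = 104.67/√49215 = 0.471817.
df = n − 2 = 45.
t* = t_{0.05, 45} = 1.679427.
Margin = t* × SE = 1.679427 × 0.471817 = 0.792382.
CI: -2.3160 ± 0.792382 → (-3.1084, -1.5236).
With 90% confidence, each one-unit increase in curing temperature is associated with a change of between -3.1084 and -1.5236 MPa in tensile strength.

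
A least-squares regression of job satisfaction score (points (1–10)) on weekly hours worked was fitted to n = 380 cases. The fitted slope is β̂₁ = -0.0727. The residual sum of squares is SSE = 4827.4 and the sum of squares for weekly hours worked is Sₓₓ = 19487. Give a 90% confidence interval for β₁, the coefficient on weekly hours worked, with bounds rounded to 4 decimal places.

(-0.1149, -0.0305)

MSE = SSE/(n − 2) = 4827.4/378 = 12.7709.
SE(β̂₁) = √(MSE/Sₓₓ) = √(12.7709/19487) = 0.0255999.
df = n − 2 = 378.
t* = t_{0.05, 378} = 1.648895.
Margin = t* × SE = 1.648895 × 0.0255999 = 0.042212.
CI: -0.0727 ± 0.042212 → (-0.1149, -0.0305).
With 90% confidence, each one-unit increase in weekly hours worked is associated with a change of between -0.1149 and -0.0305 points (1–10) in job satisfaction score.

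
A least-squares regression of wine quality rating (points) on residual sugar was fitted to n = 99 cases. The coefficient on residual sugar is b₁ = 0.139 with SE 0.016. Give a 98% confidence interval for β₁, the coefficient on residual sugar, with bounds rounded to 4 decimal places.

(0.1012, 0.1768)

df = n − 2 = 99 − 2 = 97.
t* = t_{0.01, 97} = 2.365407.
Margin = t* × SE = 2.365407 × 0.016 = 0.037847.
CI: 0.139 ± 0.037847 → (0.1012, 0.1768).
With 98% confidence, each one-unit increase in residual sugar is associated with a change of between 0.1012 and 0.1768 points in wine quality rating.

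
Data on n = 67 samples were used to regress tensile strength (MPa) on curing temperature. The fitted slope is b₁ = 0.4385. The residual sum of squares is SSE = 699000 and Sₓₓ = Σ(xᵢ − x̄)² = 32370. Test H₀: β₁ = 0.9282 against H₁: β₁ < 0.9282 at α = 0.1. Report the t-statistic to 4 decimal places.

MSE = SSE/(n − 2) = 699000/65 = 10753.8.
SE(b₁) = √(MSE/Sₓₓ) = √(10753.8/32370) = 0.576382.
t = (0.4385 − 0.9282) / 0.576382 = -0.8496.
df = n − 2 = 65.
One-sided p ≈ 0.1993, which is ≥ 0.1, so fail to reject H₀.
The data do not give significant evidence that the true slope on curing temperature is below 0.9282 MPa per unit.

t = -0.8496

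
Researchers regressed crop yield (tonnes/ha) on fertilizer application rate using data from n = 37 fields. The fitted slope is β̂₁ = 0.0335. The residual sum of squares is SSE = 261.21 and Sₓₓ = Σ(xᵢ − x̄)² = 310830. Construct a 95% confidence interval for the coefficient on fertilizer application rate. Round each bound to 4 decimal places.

MSE = SSE/(n − 2) = 261.21/35 = 7.46314.
SE(β̂₁) = √(MSE/Sₓₓ) = √(7.46314/310830) = 0.00490004.
df = n − 2 = 35.
t* = t_{0.025, 35} = 2.030108.
Margin = t* × SE = 2.030108 × 0.00490004 = 0.009948.
CI: 0.0335 ± 0.009948 → (0.0236, 0.0434).
With 95% confidence, each one-unit increase in fertilizer application rate is associated with a change of between 0.0236 and 0.0434 tonnes/ha in crop yield.

(0.0236, 0.0434)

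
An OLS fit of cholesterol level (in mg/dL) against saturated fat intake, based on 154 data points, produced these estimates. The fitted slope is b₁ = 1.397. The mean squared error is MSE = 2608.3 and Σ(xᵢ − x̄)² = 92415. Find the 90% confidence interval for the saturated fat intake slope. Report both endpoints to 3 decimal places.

(1.119, 1.675)

SE(b₁) = √(MSE/Sₓₓ) = √(2608.3/92415) = 0.167999.
df = n − 2 = 152.
t* = t_{0.05, 152} = 1.65494.
Margin = t* × SE = 1.65494 × 0.167999 = 0.27803.
CI: 1.397 ± 0.27803 → (1.119, 1.675).
With 90% confidence, each one-unit increase in saturated fat intake is associated with a change of between 1.119 and 1.675 mg/dL in cholesterol level.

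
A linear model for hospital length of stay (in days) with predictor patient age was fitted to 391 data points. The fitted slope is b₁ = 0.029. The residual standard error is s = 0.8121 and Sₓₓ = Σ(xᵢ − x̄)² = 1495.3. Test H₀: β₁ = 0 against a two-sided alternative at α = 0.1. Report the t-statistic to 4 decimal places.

t = 1.3809

SE(b₁) = s/√Sₓₓ = 0.8121/√1495.3 = 0.0210013.
t = 0.029 / 0.0210013 = 1.3809.
df = n − 2 = 389.
Two-sided p ≈ 0.1681, which is ≥ 0.1, so fail to reject H₀.
The data do not give significant evidence of an association between patient age and hospital length of stay.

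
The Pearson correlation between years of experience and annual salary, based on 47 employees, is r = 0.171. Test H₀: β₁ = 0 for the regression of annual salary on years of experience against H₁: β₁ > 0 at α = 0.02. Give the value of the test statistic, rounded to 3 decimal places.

t = 1.164

t = r·√(n − 2)/√(1 − r²) = 0.171·√45/√0.970759 = 1.164.
df = n − 2 = 45.
One-sided p ≈ 0.1252, which is ≥ 0.02, so fail to reject H₀.
The data do not give significant evidence of a linear association between years of experience and annual salary.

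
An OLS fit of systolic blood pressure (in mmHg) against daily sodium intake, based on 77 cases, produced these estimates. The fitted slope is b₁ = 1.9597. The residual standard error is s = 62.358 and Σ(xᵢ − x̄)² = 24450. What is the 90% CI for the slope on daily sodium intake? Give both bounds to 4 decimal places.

(1.2955, 2.6239)

SE(b₁) = s/√Sₓₓ = 62.358/√24450 = 0.398798.
df = n − 2 = 75.
t* = t_{0.05, 75} = 1.665425.
Margin = t* × SE = 1.665425 × 0.398798 = 0.664168.
CI: 1.9597 ± 0.664168 → (1.2955, 2.6239).
With 90% confidence, each one-unit increase in daily sodium intake is associated with a change of between 1.2955 and 2.6239 mmHg in systolic blood pressure.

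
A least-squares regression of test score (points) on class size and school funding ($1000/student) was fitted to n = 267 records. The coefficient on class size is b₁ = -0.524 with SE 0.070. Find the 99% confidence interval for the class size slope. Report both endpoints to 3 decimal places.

df = n − k − 1 = 267 − 2 − 1 = 264.
t* = t_{0.005, 264} = 2.59458.
Margin = t* × SE = 2.59458 × 0.070 = 0.18162.
CI: -0.524 ± 0.18162 → (-0.706, -0.342).
With 99% confidence, each one-unit increase in class size is associated with a change of between -0.706 and -0.342 points in test score, holding the other predictors fixed.

(-0.706, -0.342)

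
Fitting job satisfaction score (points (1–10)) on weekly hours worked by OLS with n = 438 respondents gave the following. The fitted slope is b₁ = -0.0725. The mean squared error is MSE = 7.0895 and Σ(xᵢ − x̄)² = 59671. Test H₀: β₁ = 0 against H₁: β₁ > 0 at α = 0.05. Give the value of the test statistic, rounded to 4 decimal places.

SE(b₁) = √(MSE/Sₓₓ) = √(7.0895/59671) = 0.0109.
t = -0.0725 / 0.0109 = -6.6514.
df = n − 2 = 436.
One-sided p ≈ 1.0000, which is ≥ 0.05, so fail to reject H₀.
The data do not give significant evidence that the true slope on weekly hours worked is positive.

t = -6.6514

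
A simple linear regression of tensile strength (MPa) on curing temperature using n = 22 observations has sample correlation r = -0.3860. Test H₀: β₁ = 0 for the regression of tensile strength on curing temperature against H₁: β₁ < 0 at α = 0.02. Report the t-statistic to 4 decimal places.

t = r·√(n − 2)/√(1 − r²) = -0.3860·√20/√0.851004 = -1.8713.
df = n − 2 = 20.
One-sided p ≈ 0.0380, which is ≥ 0.02, so fail to reject H₀.
The data do not give significant evidence of a linear association between curing temperature and tensile strength.

t = -1.8713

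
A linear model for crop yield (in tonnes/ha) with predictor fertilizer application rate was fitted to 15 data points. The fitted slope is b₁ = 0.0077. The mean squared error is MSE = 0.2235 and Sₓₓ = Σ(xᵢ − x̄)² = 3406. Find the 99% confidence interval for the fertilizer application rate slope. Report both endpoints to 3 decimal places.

(-0.017, 0.032)

SE(b₁) = √(MSE/Sₓₓ) = √(0.2235/3406) = 0.00810059.
df = n − 2 = 13.
t* = t_{0.005, 13} = 3.012276.
Margin = t* × SE = 3.012276 × 0.00810059 = 0.02440.
CI: 0.0077 ± 0.02440 → (-0.017, 0.032).
With 99% confidence, each one-unit increase in fertilizer application rate is associated with a change of between -0.017 and 0.032 tonnes/ha in crop yield.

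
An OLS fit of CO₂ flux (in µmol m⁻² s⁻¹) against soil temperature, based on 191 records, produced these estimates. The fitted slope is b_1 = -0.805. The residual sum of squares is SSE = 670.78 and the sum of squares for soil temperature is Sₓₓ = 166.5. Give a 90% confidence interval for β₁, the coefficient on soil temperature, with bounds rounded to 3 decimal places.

MSE = SSE/(n − 2) = 670.78/189 = 3.5491.
SE(b_1) = √(MSE/Sₓₓ) = √(3.5491/166.5) = 0.146.
df = n − 2 = 189.
t* = t_{0.05, 189} = 1.652956.
Margin = t* × SE = 1.652956 × 0.146 = 0.24133.
CI: -0.805 ± 0.24133 → (-1.046, -0.564).
With 90% confidence, each one-unit increase in soil temperature is associated with a change of between -1.046 and -0.564 µmol m⁻² s⁻¹ in CO₂ flux.

(-1.046, -0.564)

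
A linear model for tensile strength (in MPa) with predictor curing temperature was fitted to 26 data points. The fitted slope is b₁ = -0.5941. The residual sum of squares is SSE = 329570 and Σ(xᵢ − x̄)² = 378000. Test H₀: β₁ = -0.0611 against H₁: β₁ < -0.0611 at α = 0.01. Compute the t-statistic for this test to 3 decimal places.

t = -2.796

MSE = SSE/(n − 2) = 329570/24 = 13732.1.
SE(b₁) = √(MSE/Sₓₓ) = √(13732.1/378000) = 0.1906.
t = (-0.5941 − (-0.0611)) / 0.1906 = -2.796.
df = n − 2 = 24.
One-sided p ≈ 0.0050, which is < 0.01, so reject H₀.
There is evidence that the true slope on curing temperature is below -0.0611 MPa per unit.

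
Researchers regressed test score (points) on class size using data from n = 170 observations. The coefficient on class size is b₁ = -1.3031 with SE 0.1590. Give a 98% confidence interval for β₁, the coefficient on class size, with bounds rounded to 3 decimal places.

df = n − 2 = 170 − 2 = 168.
t* = t_{0.01, 168} = 2.348749.
Margin = t* × SE = 2.348749 × 0.1590 = 0.37345.
CI: -1.3031 ± 0.37345 → (-1.677, -0.930).
With 98% confidence, each one-unit increase in class size is associated with a change of between -1.677 and -0.930 points in test score.

(-1.677, -0.930)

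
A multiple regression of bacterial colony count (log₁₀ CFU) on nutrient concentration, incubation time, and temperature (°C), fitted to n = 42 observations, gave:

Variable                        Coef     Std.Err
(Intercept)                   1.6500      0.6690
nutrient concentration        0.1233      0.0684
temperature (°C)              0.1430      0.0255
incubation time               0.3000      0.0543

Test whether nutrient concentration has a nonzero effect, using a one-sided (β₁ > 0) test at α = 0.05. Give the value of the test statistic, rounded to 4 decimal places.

t = 1.8026

Read off: b = 0.1233, SE = 0.0684 for nutrient concentration.
H₀: β₁ = 0 vs H₁: β₁ > 0.
t = 0.1233 / 0.0684 = 1.8026.
df = n − k − 1 = 42 − 3 − 1 = 38.
One-sided p ≈ 0.0397, which is < 0.05, so reject H₀.
There is evidence that the true slope on nutrient concentration is positive, holding the other predictors fixed.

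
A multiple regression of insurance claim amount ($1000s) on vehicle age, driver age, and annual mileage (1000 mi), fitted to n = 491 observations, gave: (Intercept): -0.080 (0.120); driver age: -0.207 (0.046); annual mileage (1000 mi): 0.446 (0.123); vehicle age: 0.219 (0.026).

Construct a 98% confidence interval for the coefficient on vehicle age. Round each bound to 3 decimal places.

(0.158, 0.280)

Read off: b = 0.219, SE = 0.026 for vehicle age.
df = n − k − 1 = 491 − 3 − 1 = 487.
t* = t_{0.01, 487} = 2.334029.
Margin = t* × SE = 2.334029 × 0.026 = 0.06068.
CI: 0.219 ± 0.06068 → (0.158, 0.280).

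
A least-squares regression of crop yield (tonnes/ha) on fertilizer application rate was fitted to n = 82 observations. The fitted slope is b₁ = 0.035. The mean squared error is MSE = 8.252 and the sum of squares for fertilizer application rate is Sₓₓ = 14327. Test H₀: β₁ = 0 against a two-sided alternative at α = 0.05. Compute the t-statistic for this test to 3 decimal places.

SE(b₁) = √(MSE/Sₓₓ) = √(8.252/14327) = 0.0239995.
t = 0.035 / 0.0239995 = 1.458.
df = n − 2 = 80.
Two-sided p ≈ 0.1487, which is ≥ 0.05, so fail to reject H₀.
The data do not give significant evidence of an association between fertilizer application rate and crop yield.

t = 1.458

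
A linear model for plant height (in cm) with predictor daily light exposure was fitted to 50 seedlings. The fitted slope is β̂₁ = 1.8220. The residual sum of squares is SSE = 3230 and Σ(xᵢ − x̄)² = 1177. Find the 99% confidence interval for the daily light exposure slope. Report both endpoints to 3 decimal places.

MSE = SSE/(n − 2) = 3230/48 = 67.2917.
SE(β̂₁) = √(MSE/Sₓₓ) = √(67.2917/1177) = 0.239107.
df = n − 2 = 48.
t* = t_{0.005, 48} = 2.682204.
Margin = t* × SE = 2.682204 × 0.239107 = 0.64133.
CI: 1.8220 ± 0.64133 → (1.181, 2.463).
With 99% confidence, each one-unit increase in daily light exposure is associated with a change of between 1.181 and 2.463 cm in plant height.

(1.181, 2.463)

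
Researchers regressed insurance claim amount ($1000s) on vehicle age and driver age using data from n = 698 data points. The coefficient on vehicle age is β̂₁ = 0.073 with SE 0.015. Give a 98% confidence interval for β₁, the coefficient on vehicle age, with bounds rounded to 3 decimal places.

df = n − k − 1 = 698 − 2 − 1 = 695.
t* = t_{0.01, 695} = 2.331725.
Margin = t* × SE = 2.331725 × 0.015 = 0.03498.
CI: 0.073 ± 0.03498 → (0.038, 0.108).
With 98% confidence, each one-unit increase in vehicle age is associated with a change of between 0.038 and 0.108 $1000s in insurance claim amount, holding the other predictors fixed.

(0.038, 0.108)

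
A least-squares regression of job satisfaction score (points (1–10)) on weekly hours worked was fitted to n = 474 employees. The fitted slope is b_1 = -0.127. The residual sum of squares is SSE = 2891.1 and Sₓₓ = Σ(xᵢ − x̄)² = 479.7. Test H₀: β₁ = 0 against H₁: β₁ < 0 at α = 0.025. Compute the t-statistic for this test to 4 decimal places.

MSE = SSE/(n − 2) = 2891.1/472 = 6.12521.
SE(b_1) = √(MSE/Sₓₓ) = √(6.12521/479.7) = 0.112999.
t = -0.127 / 0.112999 = -1.1239.
df = n − 2 = 472.
One-sided p ≈ 0.1308, which is ≥ 0.025, so fail to reject H₀.
The data do not give significant evidence that the true slope on weekly hours worked is negative.

t = -1.1239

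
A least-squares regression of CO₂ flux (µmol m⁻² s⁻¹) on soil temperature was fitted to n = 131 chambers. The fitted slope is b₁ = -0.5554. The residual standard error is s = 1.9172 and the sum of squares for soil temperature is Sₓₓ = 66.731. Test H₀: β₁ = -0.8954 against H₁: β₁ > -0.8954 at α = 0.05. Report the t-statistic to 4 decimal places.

t = 1.4487

SE(b₁) = s/√Sₓₓ = 1.9172/√66.731 = 0.234695.
t = (-0.5554 − (-0.8954)) / 0.234695 = 1.4487.
df = n − 2 = 129.
One-sided p ≈ 0.0749, which is ≥ 0.05, so fail to reject H₀.
The data do not give significant evidence that the true slope on soil temperature exceeds -0.8954 µmol m⁻² s⁻¹ per unit.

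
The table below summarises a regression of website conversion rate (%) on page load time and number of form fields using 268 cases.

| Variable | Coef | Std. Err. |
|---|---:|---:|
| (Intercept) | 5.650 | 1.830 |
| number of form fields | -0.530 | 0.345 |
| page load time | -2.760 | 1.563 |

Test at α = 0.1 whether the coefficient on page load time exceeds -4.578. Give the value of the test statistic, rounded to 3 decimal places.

Read off: b = -2.760, SE = 1.563 for page load time.
H₀: β₁ = -4.578 vs H₁: β₁ > -4.578.
t = (-2.760 − (-4.578)) / 1.563 = 1.163.
df = n − k − 1 = 268 − 2 − 1 = 265.
One-sided p ≈ 0.1229, which is ≥ 0.1, so fail to reject H₀.
The data do not give significant evidence that the true slope on page load time exceeds -4.578 % per unit, holding the other predictors fixed.

t = 1.163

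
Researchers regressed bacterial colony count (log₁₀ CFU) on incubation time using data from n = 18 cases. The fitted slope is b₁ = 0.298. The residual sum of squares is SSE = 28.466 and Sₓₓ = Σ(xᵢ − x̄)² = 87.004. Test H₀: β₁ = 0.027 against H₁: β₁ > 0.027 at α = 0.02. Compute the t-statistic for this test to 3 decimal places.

t = 1.895

MSE = SSE/(n − 2) = 28.466/16 = 1.77913.
SE(b₁) = √(MSE/Sₓₓ) = √(1.77913/87.004) = 0.142999.
t = (0.298 − 0.027) / 0.142999 = 1.895.
df = n − 2 = 16.
One-sided p ≈ 0.0381, which is ≥ 0.02, so fail to reject H₀.
The data do not give significant evidence that the true slope on incubation time exceeds 0.027 log₁₀ CFU per unit.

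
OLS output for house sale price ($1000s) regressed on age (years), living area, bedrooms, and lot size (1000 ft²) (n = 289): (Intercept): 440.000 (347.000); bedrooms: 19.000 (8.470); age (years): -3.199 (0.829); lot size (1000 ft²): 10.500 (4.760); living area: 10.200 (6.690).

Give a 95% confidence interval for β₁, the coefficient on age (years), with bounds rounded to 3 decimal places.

Read off: b = -3.199, SE = 0.829 for age (years).
df = n − k − 1 = 289 − 4 − 1 = 284.
t* = t_{0.025, 284} = 1.968352.
Margin = t* × SE = 1.968352 × 0.829 = 1.63176.
CI: -3.199 ± 1.63176 → (-4.831, -1.567).

(-4.831, -1.567)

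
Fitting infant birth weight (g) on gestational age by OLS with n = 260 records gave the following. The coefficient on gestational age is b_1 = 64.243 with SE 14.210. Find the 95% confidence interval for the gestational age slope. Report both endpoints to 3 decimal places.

df = n − 2 = 260 − 2 = 258.
t* = t_{0.025, 258} = 1.969201.
Margin = t* × SE = 1.969201 × 14.210 = 27.98235.
CI: 64.243 ± 27.98235 → (36.261, 92.225).
With 95% confidence, each one-unit increase in gestational age is associated with a change of between 36.261 and 92.225 g in infant birth weight.

(36.261, 92.225)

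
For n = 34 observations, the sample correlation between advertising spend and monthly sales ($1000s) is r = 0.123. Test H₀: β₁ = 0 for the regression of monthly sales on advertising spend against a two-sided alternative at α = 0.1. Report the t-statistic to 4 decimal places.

t = 0.7011

t = r·√(n − 2)/√(1 − r²) = 0.123·√32/√0.984871 = 0.7011.
df = n − 2 = 32.
Two-sided p ≈ 0.4883, which is ≥ 0.1, so fail to reject H₀.
The data do not give significant evidence of a linear association between advertising spend and monthly sales.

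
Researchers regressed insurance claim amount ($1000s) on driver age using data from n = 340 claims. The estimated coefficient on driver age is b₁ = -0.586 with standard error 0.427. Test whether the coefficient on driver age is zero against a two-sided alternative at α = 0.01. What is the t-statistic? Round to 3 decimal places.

t = -1.372

H₀: β₁ = 0 vs H₁: β₁ ≠ 0.
t = (b₁ − β₁⁰)/SE = -0.586 / 0.427 = -1.372.
df = n − 2 = 340 − 2 = 338.
Two-sided p ≈ 0.1709, which is ≥ 0.01, so fail to reject H₀.
The data do not give significant evidence of an association between driver age and insurance claim amount.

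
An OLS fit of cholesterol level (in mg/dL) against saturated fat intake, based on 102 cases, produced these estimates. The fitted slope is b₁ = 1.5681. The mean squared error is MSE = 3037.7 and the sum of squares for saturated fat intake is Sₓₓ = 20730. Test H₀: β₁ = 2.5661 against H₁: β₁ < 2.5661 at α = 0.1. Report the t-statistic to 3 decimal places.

SE(b₁) = √(MSE/Sₓₓ) = √(3037.7/20730) = 0.382801.
t = (1.5681 − 2.5661) / 0.382801 = -2.607.
df = n − 2 = 100.
One-sided p ≈ 0.0053, which is < 0.1, so reject H₀.
There is evidence that the true slope on saturated fat intake is below 2.5661 mg/dL per unit.

t = -2.607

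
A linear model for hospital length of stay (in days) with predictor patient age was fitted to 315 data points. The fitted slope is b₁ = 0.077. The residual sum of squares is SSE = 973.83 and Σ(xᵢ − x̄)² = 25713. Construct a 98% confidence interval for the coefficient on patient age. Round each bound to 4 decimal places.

(0.0513, 0.1027)

MSE = SSE/(n − 2) = 973.83/313 = 3.11128.
SE(b₁) = √(MSE/Sₓₓ) = √(3.11128/25713) = 0.011.
df = n − 2 = 313.
t* = t_{0.01, 313} = 2.33832.
Margin = t* × SE = 2.33832 × 0.011 = 0.025722.
CI: 0.077 ± 0.025722 → (0.0513, 0.1027).
With 98% confidence, each one-unit increase in patient age is associated with a change of between 0.0513 and 0.1027 days in hospital length of stay.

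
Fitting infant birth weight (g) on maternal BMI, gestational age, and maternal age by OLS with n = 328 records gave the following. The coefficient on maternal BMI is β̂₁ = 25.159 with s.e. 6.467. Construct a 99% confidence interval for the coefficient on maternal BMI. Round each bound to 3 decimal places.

(8.402, 41.916)

df = n − k − 1 = 328 − 3 − 1 = 324.
t* = t_{0.005, 324} = 2.591088.
Margin = t* × SE = 2.591088 × 6.467 = 16.75657.
CI: 25.159 ± 16.75657 → (8.402, 41.916).
With 99% confidence, each one-unit increase in maternal BMI is associated with a change of between 8.402 and 41.916 g in infant birth weight, holding the other predictors fixed.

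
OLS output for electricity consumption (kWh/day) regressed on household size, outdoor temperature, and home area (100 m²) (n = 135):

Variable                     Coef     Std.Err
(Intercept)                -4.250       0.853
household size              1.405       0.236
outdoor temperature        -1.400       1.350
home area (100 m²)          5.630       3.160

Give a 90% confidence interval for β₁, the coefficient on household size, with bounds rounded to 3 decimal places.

Read off: b = 1.405, SE = 0.236 for household size.
df = n − k − 1 = 135 − 3 − 1 = 131.
t* = t_{0.05, 131} = 1.656569.
Margin = t* × SE = 1.656569 × 0.236 = 0.39095.
CI: 1.405 ± 0.39095 → (1.014, 1.796).

(1.014, 1.796)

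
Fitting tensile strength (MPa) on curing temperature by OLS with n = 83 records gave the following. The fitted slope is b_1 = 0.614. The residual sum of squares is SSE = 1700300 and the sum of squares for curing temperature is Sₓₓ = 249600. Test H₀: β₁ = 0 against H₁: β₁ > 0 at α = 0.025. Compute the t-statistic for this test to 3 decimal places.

MSE = SSE/(n − 2) = 1700300/81 = 20991.4.
SE(b_1) = √(MSE/Sₓₓ) = √(20991.4/249600) = 0.29.
t = 0.614 / 0.29 = 2.117.
df = n − 2 = 81.
One-sided p ≈ 0.0187, which is < 0.025, so reject H₀.
There is evidence that the true slope on curing temperature is positive.

t = 2.117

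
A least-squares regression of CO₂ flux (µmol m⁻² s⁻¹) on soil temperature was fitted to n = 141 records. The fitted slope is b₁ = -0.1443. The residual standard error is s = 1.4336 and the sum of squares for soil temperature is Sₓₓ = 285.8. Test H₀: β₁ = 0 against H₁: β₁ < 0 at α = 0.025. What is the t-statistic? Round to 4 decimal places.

t = -1.7016

SE(b₁) = s/√Sₓₓ = 1.4336/√285.8 = 0.0848002.
t = -0.1443 / 0.0848002 = -1.7016.
df = n − 2 = 139.
One-sided p ≈ 0.0455, which is ≥ 0.025, so fail to reject H₀.
The data do not give significant evidence that the true slope on soil temperature is negative.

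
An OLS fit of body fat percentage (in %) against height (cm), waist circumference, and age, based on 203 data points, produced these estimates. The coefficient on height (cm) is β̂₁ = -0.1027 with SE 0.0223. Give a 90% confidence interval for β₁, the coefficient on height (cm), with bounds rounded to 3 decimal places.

(-0.140, -0.066)

df = n − k − 1 = 203 − 3 − 1 = 199.
t* = t_{0.05, 199} = 1.652547.
Margin = t* × SE = 1.652547 × 0.0223 = 0.03685.
CI: -0.1027 ± 0.03685 → (-0.140, -0.066).
With 90% confidence, each one-unit increase in height (cm) is associated with a change of between -0.140 and -0.066 % in body fat percentage, holding the other predictors fixed.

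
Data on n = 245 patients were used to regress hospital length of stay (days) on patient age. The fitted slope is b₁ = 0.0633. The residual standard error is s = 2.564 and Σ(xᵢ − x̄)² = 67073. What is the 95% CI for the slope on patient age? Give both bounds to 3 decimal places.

(0.044, 0.083)

SE(b₁) = s/√Sₓₓ = 2.564/√67073 = 0.0099002.
df = n − 2 = 243.
t* = t_{0.025, 243} = 1.969774.
Margin = t* × SE = 1.969774 × 0.0099002 = 0.01950.
CI: 0.0633 ± 0.01950 → (0.044, 0.083).
With 95% confidence, each one-unit increase in patient age is associated with a change of between 0.044 and 0.083 days in hospital length of stay.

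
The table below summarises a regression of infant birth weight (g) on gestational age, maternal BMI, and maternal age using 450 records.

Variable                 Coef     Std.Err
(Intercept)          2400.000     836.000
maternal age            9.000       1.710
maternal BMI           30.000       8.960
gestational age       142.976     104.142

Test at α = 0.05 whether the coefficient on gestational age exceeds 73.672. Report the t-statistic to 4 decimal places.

Read off: b = 142.976, SE = 104.142 for gestational age.
H₀: β₁ = 73.672 vs H₁: β₁ > 73.672.
t = (142.976 − 73.672) / 104.142 = 0.6655.
df = n − k − 1 = 450 − 3 − 1 = 446.
One-sided p ≈ 0.2530, which is ≥ 0.05, so fail to reject H₀.
The data do not give significant evidence that the true slope on gestational age exceeds 73.672 g per unit, holding the other predictors fixed.

t = 0.6655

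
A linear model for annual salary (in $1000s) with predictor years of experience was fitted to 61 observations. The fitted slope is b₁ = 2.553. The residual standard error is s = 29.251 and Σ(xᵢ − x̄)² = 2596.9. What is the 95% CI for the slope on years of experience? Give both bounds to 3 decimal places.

(1.404, 3.702)

SE(b₁) = s/√Sₓₓ = 29.251/√2596.9 = 0.574002.
df = n − 2 = 59.
t* = t_{0.025, 59} = 2.000995.
Margin = t* × SE = 2.000995 × 0.574002 = 1.14857.
CI: 2.553 ± 1.14857 → (1.404, 3.702).
With 95% confidence, each one-unit increase in years of experience is associated with a change of between 1.404 and 3.702 $1000s in annual salary.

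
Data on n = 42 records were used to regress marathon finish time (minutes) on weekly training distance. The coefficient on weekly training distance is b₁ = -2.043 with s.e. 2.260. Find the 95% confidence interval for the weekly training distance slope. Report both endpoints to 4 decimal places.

(-6.6106, 2.5246)

df = n − 2 = 42 − 2 = 40.
t* = t_{0.025, 40} = 2.021075.
Margin = t* × SE = 2.021075 × 2.260 = 4.567630.
CI: -2.043 ± 4.567630 → (-6.6106, 2.5246).
With 95% confidence, each one-unit increase in weekly training distance is associated with a change of between -6.6106 and 2.5246 minutes in marathon finish time.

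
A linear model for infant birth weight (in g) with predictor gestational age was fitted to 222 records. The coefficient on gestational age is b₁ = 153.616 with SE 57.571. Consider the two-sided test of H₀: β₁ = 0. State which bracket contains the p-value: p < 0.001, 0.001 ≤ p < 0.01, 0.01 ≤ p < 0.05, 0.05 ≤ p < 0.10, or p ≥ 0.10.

t = 153.616 / 57.571 = 2.668.
df = n − 2 = 222 − 2 = 220.
Two-sided p = 2·P(T_{220} > |t|) ≈ 0.0082.
So 0.001 ≤ p < 0.01.

0.001 ≤ p < 0.01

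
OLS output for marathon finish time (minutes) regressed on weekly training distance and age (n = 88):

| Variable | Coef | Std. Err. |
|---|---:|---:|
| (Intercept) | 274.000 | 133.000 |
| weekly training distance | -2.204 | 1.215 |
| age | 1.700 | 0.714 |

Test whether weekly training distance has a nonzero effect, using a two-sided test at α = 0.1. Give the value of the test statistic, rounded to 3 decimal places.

t = -1.814

Read off: b = -2.204, SE = 1.215 for weekly training distance.
H₀: β₁ = 0 vs H₁: β₁ ≠ 0.
t = -2.204 / 1.215 = -1.814.
df = n − k − 1 = 88 − 2 − 1 = 85.
Two-sided p ≈ 0.0732, which is < 0.1, so reject H₀.
There is evidence that weekly training distance is associated with marathon finish time, holding the other predictors fixed.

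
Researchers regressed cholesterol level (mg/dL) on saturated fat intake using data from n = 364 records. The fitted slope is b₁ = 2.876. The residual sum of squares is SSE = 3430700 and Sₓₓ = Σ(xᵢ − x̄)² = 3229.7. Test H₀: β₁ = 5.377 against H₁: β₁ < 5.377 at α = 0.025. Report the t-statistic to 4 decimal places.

t = -1.4600

MSE = SSE/(n − 2) = 3430700/362 = 9477.07.
SE(b₁) = √(MSE/Sₓₓ) = √(9477.07/3229.7) = 1.71299.
t = (2.876 − 5.377) / 1.71299 = -1.4600.
df = n − 2 = 362.
One-sided p ≈ 0.0726, which is ≥ 0.025, so fail to reject H₀.
The data do not give significant evidence that the true slope on saturated fat intake is below 5.377 mg/dL per unit.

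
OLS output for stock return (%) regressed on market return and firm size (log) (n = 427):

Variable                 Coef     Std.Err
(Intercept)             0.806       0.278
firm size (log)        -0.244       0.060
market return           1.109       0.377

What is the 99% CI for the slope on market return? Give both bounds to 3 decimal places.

Read off: b = 1.109, SE = 0.377 for market return.
df = n − k − 1 = 427 − 2 − 1 = 424.
t* = t_{0.005, 424} = 2.587474.
Margin = t* × SE = 2.587474 × 0.377 = 0.97548.
CI: 1.109 ± 0.97548 → (0.134, 2.084).

(0.134, 2.084)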